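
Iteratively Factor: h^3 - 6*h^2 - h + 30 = (h - 3)*(h^2 - 3*h - 10) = (h - 5)*(h - 3)*(h + 2)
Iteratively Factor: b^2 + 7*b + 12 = (b + 3)*(b + 4)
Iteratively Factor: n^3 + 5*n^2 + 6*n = (n + 2)*(n^2 + 3*n) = n*(n + 2)*(n + 3)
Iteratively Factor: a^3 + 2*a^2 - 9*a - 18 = (a + 2)*(a^2 - 9) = (a + 2)*(a + 3)*(a - 3)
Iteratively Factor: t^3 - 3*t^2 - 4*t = (t)*(t^2 - 3*t - 4) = t*(t + 1)*(t - 4)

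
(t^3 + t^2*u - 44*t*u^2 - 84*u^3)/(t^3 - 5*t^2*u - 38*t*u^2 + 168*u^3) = (t + 2*u)/(t - 4*u)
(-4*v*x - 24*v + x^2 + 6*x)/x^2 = -4*v/x - 24*v/x^2 + 1 + 6/x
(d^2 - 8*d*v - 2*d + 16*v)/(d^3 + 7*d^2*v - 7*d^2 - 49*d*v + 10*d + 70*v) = (d - 8*v)/(d^2 + 7*d*v - 5*d - 35*v)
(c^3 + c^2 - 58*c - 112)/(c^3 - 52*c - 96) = (c + 7)/(c + 6)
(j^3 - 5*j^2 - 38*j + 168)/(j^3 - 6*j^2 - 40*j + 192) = (j - 7)/(j - 8)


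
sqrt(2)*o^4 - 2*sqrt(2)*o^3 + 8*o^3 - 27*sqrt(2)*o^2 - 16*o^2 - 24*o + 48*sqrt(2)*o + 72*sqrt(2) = (o - 3)*(o - 2*sqrt(2))*(o + 6*sqrt(2))*(sqrt(2)*o + sqrt(2))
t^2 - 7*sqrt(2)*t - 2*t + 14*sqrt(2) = (t - 2)*(t - 7*sqrt(2))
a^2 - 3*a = a*(a - 3)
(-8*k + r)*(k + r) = -8*k^2 - 7*k*r + r^2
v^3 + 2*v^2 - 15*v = v*(v - 3)*(v + 5)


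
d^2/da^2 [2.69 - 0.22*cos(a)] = 0.22*cos(a)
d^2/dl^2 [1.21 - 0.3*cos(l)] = 0.3*cos(l)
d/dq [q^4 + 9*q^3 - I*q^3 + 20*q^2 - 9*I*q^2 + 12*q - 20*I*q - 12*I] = 4*q^3 + q^2*(27 - 3*I) + q*(40 - 18*I) + 12 - 20*I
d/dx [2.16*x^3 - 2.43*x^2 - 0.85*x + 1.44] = 6.48*x^2 - 4.86*x - 0.85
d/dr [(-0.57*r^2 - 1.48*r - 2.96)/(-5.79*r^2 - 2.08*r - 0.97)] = (-7.3836*r^2 - 33.171*r - 4.7212)/(33.5241*r^4 + 24.0864*r^3 + 15.559*r^2 + 4.0352*r + 0.9409)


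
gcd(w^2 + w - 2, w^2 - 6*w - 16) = w + 2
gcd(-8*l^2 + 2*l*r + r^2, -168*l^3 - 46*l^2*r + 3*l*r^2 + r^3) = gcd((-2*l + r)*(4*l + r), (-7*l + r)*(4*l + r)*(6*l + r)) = 4*l + r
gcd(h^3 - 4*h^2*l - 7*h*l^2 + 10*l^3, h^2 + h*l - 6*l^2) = 1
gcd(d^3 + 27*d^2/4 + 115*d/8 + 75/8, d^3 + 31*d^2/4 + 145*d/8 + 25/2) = d^2 + 15*d/4 + 25/8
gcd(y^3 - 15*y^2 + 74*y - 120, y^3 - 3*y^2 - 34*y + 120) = y^2 - 9*y + 20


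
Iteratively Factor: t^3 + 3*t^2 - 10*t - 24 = (t + 4)*(t^2 - t - 6) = (t - 3)*(t + 4)*(t + 2)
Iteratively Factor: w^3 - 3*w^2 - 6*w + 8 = (w - 1)*(w^2 - 2*w - 8) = (w - 1)*(w + 2)*(w - 4)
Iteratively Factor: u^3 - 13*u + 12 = (u - 3)*(u^2 + 3*u - 4) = (u - 3)*(u - 1)*(u + 4)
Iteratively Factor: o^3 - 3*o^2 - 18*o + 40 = (o + 4)*(o^2 - 7*o + 10) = (o - 5)*(o + 4)*(o - 2)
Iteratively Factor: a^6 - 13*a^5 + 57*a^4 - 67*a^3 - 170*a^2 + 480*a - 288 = (a - 3)*(a^5 - 10*a^4 + 27*a^3 + 14*a^2 - 128*a + 96) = (a - 4)*(a - 3)*(a^4 - 6*a^3 + 3*a^2 + 26*a - 24) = (a - 4)*(a - 3)^2*(a^3 - 3*a^2 - 6*a + 8) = (a - 4)^2*(a - 3)^2*(a^2 + a - 2) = (a - 4)^2*(a - 3)^2*(a + 2)*(a - 1)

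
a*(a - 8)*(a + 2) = a^3 - 6*a^2 - 16*a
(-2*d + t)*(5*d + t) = -10*d^2 + 3*d*t + t^2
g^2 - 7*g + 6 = (g - 6)*(g - 1)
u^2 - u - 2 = (u - 2)*(u + 1)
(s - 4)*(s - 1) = s^2 - 5*s + 4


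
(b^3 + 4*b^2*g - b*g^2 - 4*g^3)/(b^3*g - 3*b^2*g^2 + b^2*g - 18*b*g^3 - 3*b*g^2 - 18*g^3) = (-b^3 - 4*b^2*g + b*g^2 + 4*g^3)/(g*(-b^3 + 3*b^2*g - b^2 + 18*b*g^2 + 3*b*g + 18*g^2))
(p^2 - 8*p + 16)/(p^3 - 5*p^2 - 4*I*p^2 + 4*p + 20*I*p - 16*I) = (p - 4)/(p^2 - p*(1 + 4*I) + 4*I)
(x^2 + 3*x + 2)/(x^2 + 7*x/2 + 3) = 2*(x + 1)/(2*x + 3)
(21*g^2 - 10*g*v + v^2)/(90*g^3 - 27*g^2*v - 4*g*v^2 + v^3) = (-7*g + v)/(-30*g^2 - g*v + v^2)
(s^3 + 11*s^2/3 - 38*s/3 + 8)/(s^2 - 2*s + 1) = (s^2 + 14*s/3 - 8)/(s - 1)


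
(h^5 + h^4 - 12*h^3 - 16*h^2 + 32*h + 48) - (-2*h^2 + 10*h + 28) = h^5 + h^4 - 12*h^3 - 14*h^2 + 22*h + 20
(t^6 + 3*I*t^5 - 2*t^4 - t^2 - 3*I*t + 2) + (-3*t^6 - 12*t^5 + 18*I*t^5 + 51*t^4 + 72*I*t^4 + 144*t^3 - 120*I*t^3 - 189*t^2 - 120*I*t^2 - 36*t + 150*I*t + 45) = -2*t^6 - 12*t^5 + 21*I*t^5 + 49*t^4 + 72*I*t^4 + 144*t^3 - 120*I*t^3 - 190*t^2 - 120*I*t^2 - 36*t + 147*I*t + 47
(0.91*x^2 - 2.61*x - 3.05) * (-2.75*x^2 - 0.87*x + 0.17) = -2.5025*x^4 + 6.3858*x^3 + 10.8129*x^2 + 2.2098*x - 0.5185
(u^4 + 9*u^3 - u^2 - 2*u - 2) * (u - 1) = u^5 + 8*u^4 - 10*u^3 - u^2 + 2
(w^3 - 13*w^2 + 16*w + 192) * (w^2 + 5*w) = w^5 - 8*w^4 - 49*w^3 + 272*w^2 + 960*w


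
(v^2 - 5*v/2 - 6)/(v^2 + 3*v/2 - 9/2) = (2*v^2 - 5*v - 12)/(2*v^2 + 3*v - 9)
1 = 1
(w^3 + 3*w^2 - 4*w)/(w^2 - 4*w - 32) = w*(w - 1)/(w - 8)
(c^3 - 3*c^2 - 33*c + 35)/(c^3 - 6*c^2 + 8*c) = (c^3 - 3*c^2 - 33*c + 35)/(c*(c^2 - 6*c + 8))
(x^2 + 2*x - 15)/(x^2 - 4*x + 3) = (x + 5)/(x - 1)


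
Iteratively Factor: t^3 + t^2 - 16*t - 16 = (t + 4)*(t^2 - 3*t - 4) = (t - 4)*(t + 4)*(t + 1)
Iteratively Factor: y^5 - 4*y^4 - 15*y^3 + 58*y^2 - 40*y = (y + 4)*(y^4 - 8*y^3 + 17*y^2 - 10*y) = y*(y + 4)*(y^3 - 8*y^2 + 17*y - 10) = y*(y - 2)*(y + 4)*(y^2 - 6*y + 5) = y*(y - 5)*(y - 2)*(y + 4)*(y - 1)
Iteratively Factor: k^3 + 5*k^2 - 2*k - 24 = (k + 3)*(k^2 + 2*k - 8) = (k - 2)*(k + 3)*(k + 4)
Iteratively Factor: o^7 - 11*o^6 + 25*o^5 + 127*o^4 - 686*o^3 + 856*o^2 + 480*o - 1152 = (o - 3)*(o^6 - 8*o^5 + o^4 + 130*o^3 - 296*o^2 - 32*o + 384) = (o - 3)*(o + 4)*(o^5 - 12*o^4 + 49*o^3 - 66*o^2 - 32*o + 96) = (o - 3)*(o + 1)*(o + 4)*(o^4 - 13*o^3 + 62*o^2 - 128*o + 96) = (o - 3)^2*(o + 1)*(o + 4)*(o^3 - 10*o^2 + 32*o - 32) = (o - 4)*(o - 3)^2*(o + 1)*(o + 4)*(o^2 - 6*o + 8) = (o - 4)^2*(o - 3)^2*(o + 1)*(o + 4)*(o - 2)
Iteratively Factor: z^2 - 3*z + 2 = (z - 1)*(z - 2)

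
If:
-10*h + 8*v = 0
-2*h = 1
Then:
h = -1/2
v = -5/8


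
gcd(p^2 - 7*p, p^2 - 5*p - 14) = p - 7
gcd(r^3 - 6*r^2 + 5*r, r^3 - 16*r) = r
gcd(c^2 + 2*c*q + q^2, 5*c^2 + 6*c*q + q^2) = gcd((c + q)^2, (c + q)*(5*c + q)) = c + q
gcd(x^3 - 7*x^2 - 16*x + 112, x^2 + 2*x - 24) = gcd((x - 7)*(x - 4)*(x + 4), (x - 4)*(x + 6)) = x - 4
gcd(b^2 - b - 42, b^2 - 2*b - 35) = b - 7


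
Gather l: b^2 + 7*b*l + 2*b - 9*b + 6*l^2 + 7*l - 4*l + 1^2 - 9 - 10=b^2 - 7*b + 6*l^2 + l*(7*b + 3) - 18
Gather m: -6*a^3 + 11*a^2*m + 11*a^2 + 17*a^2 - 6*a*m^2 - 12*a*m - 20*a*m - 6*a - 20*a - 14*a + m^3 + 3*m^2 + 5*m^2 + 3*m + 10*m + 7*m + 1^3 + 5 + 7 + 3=-6*a^3 + 28*a^2 - 40*a + m^3 + m^2*(8 - 6*a) + m*(11*a^2 - 32*a + 20) + 16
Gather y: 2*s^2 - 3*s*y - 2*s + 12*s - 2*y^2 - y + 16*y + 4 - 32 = 2*s^2 + 10*s - 2*y^2 + y*(15 - 3*s) - 28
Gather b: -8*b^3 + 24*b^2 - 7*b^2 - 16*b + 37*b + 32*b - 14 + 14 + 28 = -8*b^3 + 17*b^2 + 53*b + 28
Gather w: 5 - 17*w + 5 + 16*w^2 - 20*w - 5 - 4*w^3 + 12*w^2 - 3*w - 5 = -4*w^3 + 28*w^2 - 40*w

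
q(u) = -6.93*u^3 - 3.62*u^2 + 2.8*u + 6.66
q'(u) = -20.79*u^2 - 7.24*u + 2.8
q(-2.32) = 67.22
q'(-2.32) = -92.30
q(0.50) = 6.29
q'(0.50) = -6.02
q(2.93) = -190.53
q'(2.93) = -196.89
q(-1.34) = 13.08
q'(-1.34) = -24.83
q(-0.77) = 5.52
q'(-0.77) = -3.95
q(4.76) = -809.43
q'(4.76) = -502.71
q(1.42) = -16.51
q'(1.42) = -49.40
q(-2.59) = 95.53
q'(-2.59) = -117.91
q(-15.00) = 22538.91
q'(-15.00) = -4566.35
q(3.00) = -204.63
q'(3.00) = -206.03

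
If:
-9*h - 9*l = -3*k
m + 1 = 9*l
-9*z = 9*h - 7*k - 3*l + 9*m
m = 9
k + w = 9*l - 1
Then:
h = 3*z/4 + 163/36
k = 9*z/4 + 203/12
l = 10/9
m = 9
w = -9*z/4 - 95/12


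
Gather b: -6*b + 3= 3 - 6*b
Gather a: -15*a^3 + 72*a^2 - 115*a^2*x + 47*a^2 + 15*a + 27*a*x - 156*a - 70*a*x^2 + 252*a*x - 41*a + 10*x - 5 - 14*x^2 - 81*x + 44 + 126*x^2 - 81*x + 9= -15*a^3 + a^2*(119 - 115*x) + a*(-70*x^2 + 279*x - 182) + 112*x^2 - 152*x + 48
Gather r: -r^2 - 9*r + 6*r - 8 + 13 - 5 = -r^2 - 3*r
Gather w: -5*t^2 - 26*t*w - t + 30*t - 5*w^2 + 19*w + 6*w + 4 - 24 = -5*t^2 + 29*t - 5*w^2 + w*(25 - 26*t) - 20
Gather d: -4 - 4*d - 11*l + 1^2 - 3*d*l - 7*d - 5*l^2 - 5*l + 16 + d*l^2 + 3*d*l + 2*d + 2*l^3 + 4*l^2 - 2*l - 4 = d*(l^2 - 9) + 2*l^3 - l^2 - 18*l + 9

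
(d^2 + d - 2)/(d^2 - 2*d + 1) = (d + 2)/(d - 1)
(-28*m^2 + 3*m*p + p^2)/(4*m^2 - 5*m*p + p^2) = (7*m + p)/(-m + p)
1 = 1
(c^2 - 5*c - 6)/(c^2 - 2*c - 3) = (c - 6)/(c - 3)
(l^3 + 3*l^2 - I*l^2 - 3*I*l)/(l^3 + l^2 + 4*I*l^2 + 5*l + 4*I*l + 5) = l*(l + 3)/(l^2 + l*(1 + 5*I) + 5*I)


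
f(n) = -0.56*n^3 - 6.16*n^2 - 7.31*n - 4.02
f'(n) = -1.68*n^2 - 12.32*n - 7.31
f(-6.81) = -63.06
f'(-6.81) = -1.32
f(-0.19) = -2.85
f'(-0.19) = -5.03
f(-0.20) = -2.80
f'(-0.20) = -4.91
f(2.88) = -89.54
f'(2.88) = -56.73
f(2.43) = -66.19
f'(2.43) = -47.17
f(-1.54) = -5.33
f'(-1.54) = 7.68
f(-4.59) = -46.09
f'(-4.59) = 13.84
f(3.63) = -138.51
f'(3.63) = -74.17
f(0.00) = -4.02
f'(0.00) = -7.31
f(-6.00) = -60.96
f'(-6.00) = 6.13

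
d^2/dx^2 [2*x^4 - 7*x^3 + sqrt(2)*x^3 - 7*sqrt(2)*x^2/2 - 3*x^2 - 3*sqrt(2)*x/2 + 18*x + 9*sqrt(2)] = 24*x^2 - 42*x + 6*sqrt(2)*x - 7*sqrt(2) - 6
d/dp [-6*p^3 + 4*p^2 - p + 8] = -18*p^2 + 8*p - 1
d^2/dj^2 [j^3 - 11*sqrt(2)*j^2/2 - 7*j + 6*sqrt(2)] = 6*j - 11*sqrt(2)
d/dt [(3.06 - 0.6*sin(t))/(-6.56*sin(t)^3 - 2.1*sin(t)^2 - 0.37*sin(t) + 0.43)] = (-7.872*sin(t)^3 + 58.9608*sin(t)^2 + 12.852*sin(t) + 0.8742)*cos(t)/(43.0336*sin(t)^6 + 27.552*sin(t)^5 + 9.2644*sin(t)^4 - 4.0876*sin(t)^3 - 1.6691*sin(t)^2 - 0.3182*sin(t) + 0.1849)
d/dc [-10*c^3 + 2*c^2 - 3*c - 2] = -30*c^2 + 4*c - 3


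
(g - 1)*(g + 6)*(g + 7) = g^3 + 12*g^2 + 29*g - 42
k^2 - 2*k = k*(k - 2)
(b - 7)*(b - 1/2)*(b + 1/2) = b^3 - 7*b^2 - b/4 + 7/4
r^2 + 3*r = r*(r + 3)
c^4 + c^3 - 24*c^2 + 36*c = c*(c - 3)*(c - 2)*(c + 6)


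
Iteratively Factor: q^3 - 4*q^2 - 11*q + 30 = (q - 2)*(q^2 - 2*q - 15) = (q - 5)*(q - 2)*(q + 3)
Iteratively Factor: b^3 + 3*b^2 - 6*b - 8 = (b - 2)*(b^2 + 5*b + 4) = (b - 2)*(b + 4)*(b + 1)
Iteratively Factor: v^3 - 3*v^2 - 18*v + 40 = (v - 2)*(v^2 - v - 20) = (v - 5)*(v - 2)*(v + 4)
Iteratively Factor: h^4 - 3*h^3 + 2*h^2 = (h)*(h^3 - 3*h^2 + 2*h) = h^2*(h^2 - 3*h + 2) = h^2*(h - 2)*(h - 1)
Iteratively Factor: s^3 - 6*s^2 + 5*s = (s)*(s^2 - 6*s + 5) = s*(s - 5)*(s - 1)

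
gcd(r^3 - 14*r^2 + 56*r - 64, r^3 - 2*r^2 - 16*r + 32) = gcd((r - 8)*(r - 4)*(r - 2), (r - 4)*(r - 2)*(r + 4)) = r^2 - 6*r + 8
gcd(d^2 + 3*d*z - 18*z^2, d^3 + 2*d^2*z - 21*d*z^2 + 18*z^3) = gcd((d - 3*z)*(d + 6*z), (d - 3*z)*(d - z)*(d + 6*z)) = -d^2 - 3*d*z + 18*z^2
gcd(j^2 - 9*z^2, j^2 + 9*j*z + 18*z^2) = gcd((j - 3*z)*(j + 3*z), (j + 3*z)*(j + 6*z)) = j + 3*z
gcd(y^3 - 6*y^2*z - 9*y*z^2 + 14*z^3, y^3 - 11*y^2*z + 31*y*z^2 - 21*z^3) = y^2 - 8*y*z + 7*z^2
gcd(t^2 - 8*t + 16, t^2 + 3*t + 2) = 1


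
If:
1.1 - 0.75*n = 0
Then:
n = 1.47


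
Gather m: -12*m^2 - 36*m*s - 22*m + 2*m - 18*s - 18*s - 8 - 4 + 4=-12*m^2 + m*(-36*s - 20) - 36*s - 8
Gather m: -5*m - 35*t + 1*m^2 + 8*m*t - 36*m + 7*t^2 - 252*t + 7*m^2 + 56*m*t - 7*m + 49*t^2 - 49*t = 8*m^2 + m*(64*t - 48) + 56*t^2 - 336*t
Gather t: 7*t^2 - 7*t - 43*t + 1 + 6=7*t^2 - 50*t + 7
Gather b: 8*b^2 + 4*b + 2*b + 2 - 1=8*b^2 + 6*b + 1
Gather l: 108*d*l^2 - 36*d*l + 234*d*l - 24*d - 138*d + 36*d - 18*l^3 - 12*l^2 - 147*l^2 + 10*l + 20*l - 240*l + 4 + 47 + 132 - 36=-126*d - 18*l^3 + l^2*(108*d - 159) + l*(198*d - 210) + 147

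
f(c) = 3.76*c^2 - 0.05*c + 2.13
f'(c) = 7.52*c - 0.05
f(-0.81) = 4.64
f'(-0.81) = -6.14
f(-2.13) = 19.30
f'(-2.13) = -16.07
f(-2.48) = 25.38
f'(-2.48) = -18.70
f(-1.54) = 11.12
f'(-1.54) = -11.63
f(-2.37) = 23.37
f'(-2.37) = -17.87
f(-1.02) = 6.09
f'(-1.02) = -7.72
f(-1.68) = 12.83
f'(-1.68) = -12.68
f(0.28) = 2.41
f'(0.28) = 2.06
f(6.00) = 137.19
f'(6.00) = 45.07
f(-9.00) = 307.14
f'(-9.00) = -67.73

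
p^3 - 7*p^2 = p^2*(p - 7)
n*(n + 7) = n^2 + 7*n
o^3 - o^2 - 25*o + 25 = (o - 5)*(o - 1)*(o + 5)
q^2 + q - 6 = (q - 2)*(q + 3)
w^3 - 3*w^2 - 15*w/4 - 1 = (w - 4)*(w + 1/2)^2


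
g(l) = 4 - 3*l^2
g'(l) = -6*l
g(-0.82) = 1.98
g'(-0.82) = 4.92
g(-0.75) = 2.31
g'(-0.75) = 4.50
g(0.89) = 1.62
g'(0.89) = -5.34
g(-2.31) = -12.01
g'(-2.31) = 13.86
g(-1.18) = -0.18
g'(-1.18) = 7.08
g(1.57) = -3.39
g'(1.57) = -9.42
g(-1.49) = -2.66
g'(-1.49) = 8.94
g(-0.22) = 3.85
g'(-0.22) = 1.32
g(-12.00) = -428.00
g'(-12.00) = 72.00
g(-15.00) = -671.00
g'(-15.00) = 90.00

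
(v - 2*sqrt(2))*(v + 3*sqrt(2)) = v^2 + sqrt(2)*v - 12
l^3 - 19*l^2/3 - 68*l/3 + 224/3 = (l - 8)*(l - 7/3)*(l + 4)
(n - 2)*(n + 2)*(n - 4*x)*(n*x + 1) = n^4*x - 4*n^3*x^2 + n^3 - 8*n^2*x + 16*n*x^2 - 4*n + 16*x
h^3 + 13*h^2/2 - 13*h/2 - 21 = (h - 2)*(h + 3/2)*(h + 7)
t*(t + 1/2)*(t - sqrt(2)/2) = t^3 - sqrt(2)*t^2/2 + t^2/2 - sqrt(2)*t/4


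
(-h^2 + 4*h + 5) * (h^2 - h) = -h^4 + 5*h^3 + h^2 - 5*h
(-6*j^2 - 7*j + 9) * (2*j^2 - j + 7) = -12*j^4 - 8*j^3 - 17*j^2 - 58*j + 63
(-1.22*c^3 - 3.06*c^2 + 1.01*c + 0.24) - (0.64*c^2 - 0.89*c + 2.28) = -1.22*c^3 - 3.7*c^2 + 1.9*c - 2.04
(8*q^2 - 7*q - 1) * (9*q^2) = 72*q^4 - 63*q^3 - 9*q^2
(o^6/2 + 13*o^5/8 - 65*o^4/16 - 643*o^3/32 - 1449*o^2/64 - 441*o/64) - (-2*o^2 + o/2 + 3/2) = o^6/2 + 13*o^5/8 - 65*o^4/16 - 643*o^3/32 - 1321*o^2/64 - 473*o/64 - 3/2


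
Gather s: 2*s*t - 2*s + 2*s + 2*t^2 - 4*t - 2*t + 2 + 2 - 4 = 2*s*t + 2*t^2 - 6*t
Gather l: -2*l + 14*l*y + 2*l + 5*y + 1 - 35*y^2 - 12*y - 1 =14*l*y - 35*y^2 - 7*y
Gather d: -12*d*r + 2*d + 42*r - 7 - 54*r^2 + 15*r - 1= d*(2 - 12*r) - 54*r^2 + 57*r - 8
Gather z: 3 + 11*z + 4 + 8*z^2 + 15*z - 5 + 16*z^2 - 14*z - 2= 24*z^2 + 12*z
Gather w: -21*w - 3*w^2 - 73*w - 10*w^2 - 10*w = -13*w^2 - 104*w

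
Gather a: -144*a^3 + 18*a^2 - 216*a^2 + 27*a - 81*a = -144*a^3 - 198*a^2 - 54*a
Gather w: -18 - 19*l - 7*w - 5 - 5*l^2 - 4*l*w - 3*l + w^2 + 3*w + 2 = -5*l^2 - 22*l + w^2 + w*(-4*l - 4) - 21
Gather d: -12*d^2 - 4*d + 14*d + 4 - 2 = -12*d^2 + 10*d + 2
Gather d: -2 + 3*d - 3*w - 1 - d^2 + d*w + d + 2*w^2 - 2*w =-d^2 + d*(w + 4) + 2*w^2 - 5*w - 3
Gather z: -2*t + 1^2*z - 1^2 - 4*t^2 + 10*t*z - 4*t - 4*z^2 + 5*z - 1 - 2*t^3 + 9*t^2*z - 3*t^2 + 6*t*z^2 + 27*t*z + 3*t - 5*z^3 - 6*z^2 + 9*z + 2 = -2*t^3 - 7*t^2 - 3*t - 5*z^3 + z^2*(6*t - 10) + z*(9*t^2 + 37*t + 15)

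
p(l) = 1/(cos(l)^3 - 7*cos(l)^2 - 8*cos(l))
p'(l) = (3*sin(l)*cos(l)^2 - 14*sin(l)*cos(l) - 8*sin(l))/(cos(l)^3 - 7*cos(l)^2 - 8*cos(l))^2 = (3*sin(l) - 8*sin(l)/cos(l)^2 - 14*tan(l))/(sin(l)^2 + 7*cos(l) + 7)^2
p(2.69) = 1.25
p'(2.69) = 4.76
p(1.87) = 0.58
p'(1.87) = -1.16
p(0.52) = -0.09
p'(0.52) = -0.07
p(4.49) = 0.71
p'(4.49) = 2.33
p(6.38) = -0.07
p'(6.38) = -0.01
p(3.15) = 3144.05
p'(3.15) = -747895.04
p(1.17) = -0.24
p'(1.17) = -0.70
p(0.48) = -0.08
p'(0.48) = -0.06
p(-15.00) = 0.63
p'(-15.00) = -1.11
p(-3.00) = 11.23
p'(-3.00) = -156.55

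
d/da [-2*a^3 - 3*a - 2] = -6*a^2 - 3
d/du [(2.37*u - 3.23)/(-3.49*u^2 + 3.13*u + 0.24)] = (8.2713*u^2 - 22.5454*u + 10.6787)/(12.1801*u^4 - 21.8474*u^3 + 8.1217*u^2 + 1.5024*u + 0.0576)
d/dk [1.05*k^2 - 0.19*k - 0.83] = 2.1*k - 0.19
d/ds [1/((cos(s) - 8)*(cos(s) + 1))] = (2*cos(s) - 7)*sin(s)/((cos(s) - 8)^2*(cos(s) + 1)^2)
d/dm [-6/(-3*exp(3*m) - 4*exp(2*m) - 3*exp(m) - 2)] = (-54*exp(2*m) - 48*exp(m) - 18)*exp(m)/(3*exp(3*m) + 4*exp(2*m) + 3*exp(m) + 2)^2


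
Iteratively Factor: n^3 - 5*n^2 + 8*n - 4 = (n - 2)*(n^2 - 3*n + 2) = (n - 2)^2*(n - 1)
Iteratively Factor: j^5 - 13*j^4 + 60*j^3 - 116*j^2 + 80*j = (j - 5)*(j^4 - 8*j^3 + 20*j^2 - 16*j) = (j - 5)*(j - 2)*(j^3 - 6*j^2 + 8*j) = (j - 5)*(j - 2)^2*(j^2 - 4*j) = j*(j - 5)*(j - 2)^2*(j - 4)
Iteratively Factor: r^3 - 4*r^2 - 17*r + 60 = (r + 4)*(r^2 - 8*r + 15) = (r - 3)*(r + 4)*(r - 5)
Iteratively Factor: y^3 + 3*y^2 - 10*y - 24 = (y + 2)*(y^2 + y - 12) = (y - 3)*(y + 2)*(y + 4)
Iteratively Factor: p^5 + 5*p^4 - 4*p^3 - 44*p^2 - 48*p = (p + 4)*(p^4 + p^3 - 8*p^2 - 12*p) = (p + 2)*(p + 4)*(p^3 - p^2 - 6*p) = (p - 3)*(p + 2)*(p + 4)*(p^2 + 2*p) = (p - 3)*(p + 2)^2*(p + 4)*(p)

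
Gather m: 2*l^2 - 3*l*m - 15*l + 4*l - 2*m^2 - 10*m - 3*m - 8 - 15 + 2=2*l^2 - 11*l - 2*m^2 + m*(-3*l - 13) - 21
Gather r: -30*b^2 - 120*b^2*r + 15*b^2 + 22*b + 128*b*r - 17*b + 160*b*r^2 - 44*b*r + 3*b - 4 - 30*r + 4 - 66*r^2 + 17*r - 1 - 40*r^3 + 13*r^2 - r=-15*b^2 + 8*b - 40*r^3 + r^2*(160*b - 53) + r*(-120*b^2 + 84*b - 14) - 1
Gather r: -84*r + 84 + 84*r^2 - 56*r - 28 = 84*r^2 - 140*r + 56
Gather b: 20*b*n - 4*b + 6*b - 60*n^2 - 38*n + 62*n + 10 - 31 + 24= b*(20*n + 2) - 60*n^2 + 24*n + 3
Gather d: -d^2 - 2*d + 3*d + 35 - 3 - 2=-d^2 + d + 30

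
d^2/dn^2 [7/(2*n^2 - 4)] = 7*(3*n^2 + 2)/(n^2 - 2)^3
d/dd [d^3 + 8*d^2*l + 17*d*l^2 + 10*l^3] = 3*d^2 + 16*d*l + 17*l^2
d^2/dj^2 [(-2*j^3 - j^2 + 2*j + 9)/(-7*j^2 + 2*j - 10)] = 6*(-72*j^3 - 551*j^2 + 466*j + 218)/(343*j^6 - 294*j^5 + 1554*j^4 - 848*j^3 + 2220*j^2 - 600*j + 1000)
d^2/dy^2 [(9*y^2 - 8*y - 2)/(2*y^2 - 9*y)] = 4*(65*y^3 - 12*y^2 + 54*y - 81)/(y^3*(8*y^3 - 108*y^2 + 486*y - 729))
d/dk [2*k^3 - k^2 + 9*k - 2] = 6*k^2 - 2*k + 9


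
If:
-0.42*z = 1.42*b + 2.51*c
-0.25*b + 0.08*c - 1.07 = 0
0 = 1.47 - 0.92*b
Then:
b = 1.60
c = 18.37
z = -115.17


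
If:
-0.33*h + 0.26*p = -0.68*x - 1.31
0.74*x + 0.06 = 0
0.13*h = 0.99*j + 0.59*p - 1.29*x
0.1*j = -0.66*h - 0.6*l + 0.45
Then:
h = 0.787878787878788*p + 3.8026208026208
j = 0.393682939137485 - 0.492500765228038*p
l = -0.784583205795327*p - 3.49849670607246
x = -0.08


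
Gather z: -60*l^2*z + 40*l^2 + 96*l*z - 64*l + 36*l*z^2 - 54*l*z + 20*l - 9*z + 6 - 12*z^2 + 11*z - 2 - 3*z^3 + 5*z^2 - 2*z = 40*l^2 - 44*l - 3*z^3 + z^2*(36*l - 7) + z*(-60*l^2 + 42*l) + 4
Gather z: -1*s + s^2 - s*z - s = s^2 - s*z - 2*s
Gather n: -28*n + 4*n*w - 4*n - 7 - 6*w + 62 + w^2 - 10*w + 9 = n*(4*w - 32) + w^2 - 16*w + 64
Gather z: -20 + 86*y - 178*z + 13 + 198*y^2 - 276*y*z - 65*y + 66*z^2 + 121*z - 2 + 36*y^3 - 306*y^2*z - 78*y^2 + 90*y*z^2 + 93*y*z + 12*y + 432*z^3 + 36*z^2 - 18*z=36*y^3 + 120*y^2 + 33*y + 432*z^3 + z^2*(90*y + 102) + z*(-306*y^2 - 183*y - 75) - 9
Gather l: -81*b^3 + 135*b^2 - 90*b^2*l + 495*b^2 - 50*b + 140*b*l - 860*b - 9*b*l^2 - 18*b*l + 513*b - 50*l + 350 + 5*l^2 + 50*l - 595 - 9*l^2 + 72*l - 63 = -81*b^3 + 630*b^2 - 397*b + l^2*(-9*b - 4) + l*(-90*b^2 + 122*b + 72) - 308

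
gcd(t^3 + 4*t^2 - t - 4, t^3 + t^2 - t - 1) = t^2 - 1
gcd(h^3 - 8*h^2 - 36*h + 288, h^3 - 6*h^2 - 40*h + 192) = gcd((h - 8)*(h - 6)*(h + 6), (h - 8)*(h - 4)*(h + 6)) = h^2 - 2*h - 48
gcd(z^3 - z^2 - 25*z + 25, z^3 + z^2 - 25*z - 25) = z^2 - 25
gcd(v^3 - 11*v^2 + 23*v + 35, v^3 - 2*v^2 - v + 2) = v + 1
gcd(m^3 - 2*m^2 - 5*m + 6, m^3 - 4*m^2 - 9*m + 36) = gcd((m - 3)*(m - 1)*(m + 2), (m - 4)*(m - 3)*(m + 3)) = m - 3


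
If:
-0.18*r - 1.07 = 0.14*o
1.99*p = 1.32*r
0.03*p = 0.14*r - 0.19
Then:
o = -9.68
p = 1.05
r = 1.58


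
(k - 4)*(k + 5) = k^2 + k - 20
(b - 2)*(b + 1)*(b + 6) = b^3 + 5*b^2 - 8*b - 12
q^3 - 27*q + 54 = (q - 3)^2*(q + 6)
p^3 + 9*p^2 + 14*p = p*(p + 2)*(p + 7)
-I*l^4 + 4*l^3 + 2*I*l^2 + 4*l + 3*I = (l - I)*(l + I)*(l + 3*I)*(-I*l + 1)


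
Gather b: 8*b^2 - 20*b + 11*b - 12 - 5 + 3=8*b^2 - 9*b - 14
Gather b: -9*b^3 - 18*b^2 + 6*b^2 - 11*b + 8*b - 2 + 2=-9*b^3 - 12*b^2 - 3*b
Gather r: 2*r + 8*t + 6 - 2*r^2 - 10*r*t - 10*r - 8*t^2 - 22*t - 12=-2*r^2 + r*(-10*t - 8) - 8*t^2 - 14*t - 6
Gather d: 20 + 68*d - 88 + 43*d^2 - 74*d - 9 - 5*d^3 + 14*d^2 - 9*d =-5*d^3 + 57*d^2 - 15*d - 77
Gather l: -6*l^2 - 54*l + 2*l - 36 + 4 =-6*l^2 - 52*l - 32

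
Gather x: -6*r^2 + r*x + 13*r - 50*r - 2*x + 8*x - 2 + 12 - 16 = -6*r^2 - 37*r + x*(r + 6) - 6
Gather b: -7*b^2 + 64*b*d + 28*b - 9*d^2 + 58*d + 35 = -7*b^2 + b*(64*d + 28) - 9*d^2 + 58*d + 35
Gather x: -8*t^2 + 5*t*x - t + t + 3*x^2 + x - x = -8*t^2 + 5*t*x + 3*x^2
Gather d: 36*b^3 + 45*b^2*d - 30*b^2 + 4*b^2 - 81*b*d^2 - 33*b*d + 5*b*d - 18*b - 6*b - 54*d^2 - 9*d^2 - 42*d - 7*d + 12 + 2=36*b^3 - 26*b^2 - 24*b + d^2*(-81*b - 63) + d*(45*b^2 - 28*b - 49) + 14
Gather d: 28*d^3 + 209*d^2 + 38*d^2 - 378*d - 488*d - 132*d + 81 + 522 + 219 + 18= 28*d^3 + 247*d^2 - 998*d + 840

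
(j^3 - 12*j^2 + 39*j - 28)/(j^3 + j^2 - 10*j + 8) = (j^2 - 11*j + 28)/(j^2 + 2*j - 8)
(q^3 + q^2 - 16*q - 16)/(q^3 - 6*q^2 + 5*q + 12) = (q + 4)/(q - 3)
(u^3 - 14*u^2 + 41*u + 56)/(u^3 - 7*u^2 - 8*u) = (u - 7)/u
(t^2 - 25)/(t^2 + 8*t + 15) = (t - 5)/(t + 3)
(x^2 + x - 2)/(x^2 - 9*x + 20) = (x^2 + x - 2)/(x^2 - 9*x + 20)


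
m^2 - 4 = (m - 2)*(m + 2)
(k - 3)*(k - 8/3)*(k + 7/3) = k^3 - 10*k^2/3 - 47*k/9 + 56/3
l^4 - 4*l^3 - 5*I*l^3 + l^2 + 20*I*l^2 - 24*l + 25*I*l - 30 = (l - 5)*(l + 1)*(l - 6*I)*(l + I)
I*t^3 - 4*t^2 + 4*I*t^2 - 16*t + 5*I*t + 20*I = (t + 4)*(t + 5*I)*(I*t + 1)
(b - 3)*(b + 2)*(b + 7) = b^3 + 6*b^2 - 13*b - 42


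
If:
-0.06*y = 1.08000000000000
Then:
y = -18.00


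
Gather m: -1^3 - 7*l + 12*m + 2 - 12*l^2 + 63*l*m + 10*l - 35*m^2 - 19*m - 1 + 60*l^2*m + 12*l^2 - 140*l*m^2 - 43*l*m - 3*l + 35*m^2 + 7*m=-140*l*m^2 + m*(60*l^2 + 20*l)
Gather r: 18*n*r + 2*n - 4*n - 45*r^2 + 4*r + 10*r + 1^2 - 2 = -2*n - 45*r^2 + r*(18*n + 14) - 1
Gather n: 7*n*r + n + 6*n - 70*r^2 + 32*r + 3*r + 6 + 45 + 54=n*(7*r + 7) - 70*r^2 + 35*r + 105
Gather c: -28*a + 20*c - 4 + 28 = -28*a + 20*c + 24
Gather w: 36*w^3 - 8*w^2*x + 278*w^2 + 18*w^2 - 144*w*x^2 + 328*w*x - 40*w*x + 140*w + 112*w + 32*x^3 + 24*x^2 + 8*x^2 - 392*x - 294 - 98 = 36*w^3 + w^2*(296 - 8*x) + w*(-144*x^2 + 288*x + 252) + 32*x^3 + 32*x^2 - 392*x - 392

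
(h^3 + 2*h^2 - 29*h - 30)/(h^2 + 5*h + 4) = (h^2 + h - 30)/(h + 4)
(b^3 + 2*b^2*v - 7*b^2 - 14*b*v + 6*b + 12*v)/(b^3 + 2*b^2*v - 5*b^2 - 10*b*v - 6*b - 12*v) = (b - 1)/(b + 1)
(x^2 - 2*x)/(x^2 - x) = (x - 2)/(x - 1)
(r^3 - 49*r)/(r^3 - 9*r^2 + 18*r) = (r^2 - 49)/(r^2 - 9*r + 18)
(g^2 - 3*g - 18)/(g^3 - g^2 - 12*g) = (g - 6)/(g*(g - 4))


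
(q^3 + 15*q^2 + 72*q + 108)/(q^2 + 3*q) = q + 12 + 36/q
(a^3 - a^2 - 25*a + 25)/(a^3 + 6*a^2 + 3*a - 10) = (a - 5)/(a + 2)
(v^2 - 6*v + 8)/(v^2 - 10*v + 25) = (v^2 - 6*v + 8)/(v^2 - 10*v + 25)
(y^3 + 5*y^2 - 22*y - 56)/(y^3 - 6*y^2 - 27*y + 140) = (y^2 + 9*y + 14)/(y^2 - 2*y - 35)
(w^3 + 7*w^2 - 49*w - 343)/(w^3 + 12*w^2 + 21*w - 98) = (w - 7)/(w - 2)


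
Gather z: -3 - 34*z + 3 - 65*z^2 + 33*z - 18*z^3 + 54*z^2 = -18*z^3 - 11*z^2 - z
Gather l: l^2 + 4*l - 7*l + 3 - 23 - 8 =l^2 - 3*l - 28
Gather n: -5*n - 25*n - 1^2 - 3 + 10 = 6 - 30*n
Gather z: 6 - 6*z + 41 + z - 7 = 40 - 5*z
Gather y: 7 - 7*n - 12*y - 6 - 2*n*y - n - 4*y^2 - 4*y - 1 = -8*n - 4*y^2 + y*(-2*n - 16)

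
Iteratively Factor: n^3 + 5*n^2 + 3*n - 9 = (n + 3)*(n^2 + 2*n - 3) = (n + 3)^2*(n - 1)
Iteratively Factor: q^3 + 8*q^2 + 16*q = (q + 4)*(q^2 + 4*q) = (q + 4)^2*(q)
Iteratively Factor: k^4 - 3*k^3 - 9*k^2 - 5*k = (k + 1)*(k^3 - 4*k^2 - 5*k) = (k - 5)*(k + 1)*(k^2 + k) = k*(k - 5)*(k + 1)*(k + 1)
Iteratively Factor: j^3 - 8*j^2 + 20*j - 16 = (j - 4)*(j^2 - 4*j + 4) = (j - 4)*(j - 2)*(j - 2)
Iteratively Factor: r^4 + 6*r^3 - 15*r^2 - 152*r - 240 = (r - 5)*(r^3 + 11*r^2 + 40*r + 48) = (r - 5)*(r + 4)*(r^2 + 7*r + 12) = (r - 5)*(r + 4)^2*(r + 3)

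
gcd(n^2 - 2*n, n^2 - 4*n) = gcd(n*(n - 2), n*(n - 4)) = n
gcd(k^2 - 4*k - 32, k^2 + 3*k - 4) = k + 4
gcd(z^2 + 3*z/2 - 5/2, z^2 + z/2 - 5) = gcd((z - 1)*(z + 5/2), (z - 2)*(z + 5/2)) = z + 5/2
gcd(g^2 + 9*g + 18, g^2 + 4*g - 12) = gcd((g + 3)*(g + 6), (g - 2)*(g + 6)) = g + 6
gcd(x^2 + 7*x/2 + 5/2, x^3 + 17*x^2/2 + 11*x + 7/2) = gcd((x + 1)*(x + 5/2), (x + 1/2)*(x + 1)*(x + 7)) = x + 1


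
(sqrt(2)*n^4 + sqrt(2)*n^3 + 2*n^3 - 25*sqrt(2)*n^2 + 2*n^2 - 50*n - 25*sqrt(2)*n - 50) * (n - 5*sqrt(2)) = sqrt(2)*n^5 - 8*n^4 + sqrt(2)*n^4 - 35*sqrt(2)*n^3 - 8*n^3 - 35*sqrt(2)*n^2 + 200*n^2 + 200*n + 250*sqrt(2)*n + 250*sqrt(2)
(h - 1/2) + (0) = h - 1/2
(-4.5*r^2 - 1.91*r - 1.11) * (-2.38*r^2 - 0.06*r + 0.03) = 10.71*r^4 + 4.8158*r^3 + 2.6214*r^2 + 0.00930000000000001*r - 0.0333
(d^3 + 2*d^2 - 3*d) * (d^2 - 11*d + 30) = d^5 - 9*d^4 + 5*d^3 + 93*d^2 - 90*d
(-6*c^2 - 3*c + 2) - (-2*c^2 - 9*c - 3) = -4*c^2 + 6*c + 5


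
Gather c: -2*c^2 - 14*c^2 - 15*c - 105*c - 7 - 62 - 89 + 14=-16*c^2 - 120*c - 144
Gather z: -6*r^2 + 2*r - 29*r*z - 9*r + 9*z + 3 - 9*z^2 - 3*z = -6*r^2 - 7*r - 9*z^2 + z*(6 - 29*r) + 3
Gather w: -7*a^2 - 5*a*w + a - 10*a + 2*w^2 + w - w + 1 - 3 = -7*a^2 - 5*a*w - 9*a + 2*w^2 - 2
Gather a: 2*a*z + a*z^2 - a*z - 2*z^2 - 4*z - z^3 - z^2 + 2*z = a*(z^2 + z) - z^3 - 3*z^2 - 2*z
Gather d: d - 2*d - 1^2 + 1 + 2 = 2 - d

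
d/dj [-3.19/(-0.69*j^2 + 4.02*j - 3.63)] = (12.8238 - 4.4022*j)/(0.69*j^2 - 4.02*j + 3.63)^2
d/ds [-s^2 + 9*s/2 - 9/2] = 9/2 - 2*s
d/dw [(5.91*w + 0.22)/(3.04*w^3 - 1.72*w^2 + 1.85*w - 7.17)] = (-35.9328*w^3 + 8.1588*w^2 + 0.7568*w - 42.7817)/(9.2416*w^6 - 10.4576*w^5 + 14.2064*w^4 - 49.9576*w^3 + 28.0873*w^2 - 26.529*w + 51.4089)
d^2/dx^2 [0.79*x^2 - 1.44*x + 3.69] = 1.58000000000000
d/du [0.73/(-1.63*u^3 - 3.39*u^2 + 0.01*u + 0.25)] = (3.5697*u^2 + 4.9494*u - 0.0073)/(1.63*u^3 + 3.39*u^2 - 0.01*u - 0.25)^2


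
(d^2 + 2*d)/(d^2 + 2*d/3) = 3*(d + 2)/(3*d + 2)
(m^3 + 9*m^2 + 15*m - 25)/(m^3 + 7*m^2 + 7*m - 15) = (m + 5)/(m + 3)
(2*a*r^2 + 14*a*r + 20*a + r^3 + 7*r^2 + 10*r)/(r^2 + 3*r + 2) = (2*a*r + 10*a + r^2 + 5*r)/(r + 1)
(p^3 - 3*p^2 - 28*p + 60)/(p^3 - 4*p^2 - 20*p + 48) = (p + 5)/(p + 4)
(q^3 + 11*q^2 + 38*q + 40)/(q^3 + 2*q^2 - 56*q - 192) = (q^2 + 7*q + 10)/(q^2 - 2*q - 48)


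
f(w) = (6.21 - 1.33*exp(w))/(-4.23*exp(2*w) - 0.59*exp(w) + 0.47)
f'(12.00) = 0.00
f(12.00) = 0.00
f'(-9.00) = 0.00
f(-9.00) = 13.21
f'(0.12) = 2.00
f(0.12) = -0.85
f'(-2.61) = 3.10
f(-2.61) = 15.14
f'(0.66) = 0.59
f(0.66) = -0.22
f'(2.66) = -0.01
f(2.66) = 0.01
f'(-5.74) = 0.05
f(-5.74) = 13.26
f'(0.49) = 0.87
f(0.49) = -0.34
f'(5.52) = -0.00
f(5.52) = 0.00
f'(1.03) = 0.25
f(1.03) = -0.07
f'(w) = (6.21 - 1.33*exp(w))*(8.46*exp(2*w) + 0.59*exp(w))/(-4.23*exp(2*w) - 0.59*exp(w) + 0.47)^2 - 1.33*exp(w)/(-4.23*exp(2*w) - 0.59*exp(w) + 0.47) = (-5.6259*exp(2*w) + 52.5366*exp(w) + 3.0388)*exp(w)/(17.8929*exp(4*w) + 4.9914*exp(3*w) - 3.6281*exp(2*w) - 0.5546*exp(w) + 0.2209)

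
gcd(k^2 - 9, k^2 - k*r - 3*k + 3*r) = k - 3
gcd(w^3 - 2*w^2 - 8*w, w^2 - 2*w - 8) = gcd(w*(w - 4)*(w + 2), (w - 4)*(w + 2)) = w^2 - 2*w - 8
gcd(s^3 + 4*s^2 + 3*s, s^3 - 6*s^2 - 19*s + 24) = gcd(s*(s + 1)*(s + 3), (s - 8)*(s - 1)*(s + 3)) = s + 3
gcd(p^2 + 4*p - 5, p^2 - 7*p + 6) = p - 1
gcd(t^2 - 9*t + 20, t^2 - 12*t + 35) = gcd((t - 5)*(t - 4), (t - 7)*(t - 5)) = t - 5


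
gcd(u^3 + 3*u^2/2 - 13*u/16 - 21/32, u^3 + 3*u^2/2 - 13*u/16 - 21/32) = u^3 + 3*u^2/2 - 13*u/16 - 21/32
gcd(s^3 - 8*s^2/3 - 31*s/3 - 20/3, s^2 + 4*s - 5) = 1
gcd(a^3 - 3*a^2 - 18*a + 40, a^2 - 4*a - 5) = a - 5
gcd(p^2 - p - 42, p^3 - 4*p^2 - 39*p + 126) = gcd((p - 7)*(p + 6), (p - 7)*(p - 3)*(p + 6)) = p^2 - p - 42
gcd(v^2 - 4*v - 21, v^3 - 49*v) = v - 7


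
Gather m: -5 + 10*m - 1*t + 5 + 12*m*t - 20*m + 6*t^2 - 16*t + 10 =m*(12*t - 10) + 6*t^2 - 17*t + 10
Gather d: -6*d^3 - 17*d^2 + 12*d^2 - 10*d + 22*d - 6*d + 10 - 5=-6*d^3 - 5*d^2 + 6*d + 5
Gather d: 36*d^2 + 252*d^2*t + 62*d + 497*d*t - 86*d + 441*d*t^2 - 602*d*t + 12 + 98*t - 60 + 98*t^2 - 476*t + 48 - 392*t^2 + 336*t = d^2*(252*t + 36) + d*(441*t^2 - 105*t - 24) - 294*t^2 - 42*t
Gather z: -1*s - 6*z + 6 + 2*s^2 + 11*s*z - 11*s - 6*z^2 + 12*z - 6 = 2*s^2 - 12*s - 6*z^2 + z*(11*s + 6)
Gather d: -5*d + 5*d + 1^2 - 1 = 0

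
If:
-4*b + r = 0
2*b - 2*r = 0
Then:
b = 0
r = 0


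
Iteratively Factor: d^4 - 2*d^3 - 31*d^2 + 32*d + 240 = (d + 4)*(d^3 - 6*d^2 - 7*d + 60) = (d + 3)*(d + 4)*(d^2 - 9*d + 20) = (d - 5)*(d + 3)*(d + 4)*(d - 4)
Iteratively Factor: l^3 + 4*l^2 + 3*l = (l + 3)*(l^2 + l) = (l + 1)*(l + 3)*(l)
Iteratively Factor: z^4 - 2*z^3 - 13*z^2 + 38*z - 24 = (z - 3)*(z^3 + z^2 - 10*z + 8) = (z - 3)*(z - 2)*(z^2 + 3*z - 4) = (z - 3)*(z - 2)*(z + 4)*(z - 1)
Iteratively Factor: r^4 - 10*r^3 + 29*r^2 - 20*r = (r - 1)*(r^3 - 9*r^2 + 20*r) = (r - 5)*(r - 1)*(r^2 - 4*r) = r*(r - 5)*(r - 1)*(r - 4)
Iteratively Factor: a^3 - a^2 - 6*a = (a - 3)*(a^2 + 2*a) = a*(a - 3)*(a + 2)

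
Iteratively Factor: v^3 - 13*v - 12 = (v + 1)*(v^2 - v - 12) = (v - 4)*(v + 1)*(v + 3)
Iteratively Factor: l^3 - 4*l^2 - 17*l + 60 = (l - 3)*(l^2 - l - 20) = (l - 3)*(l + 4)*(l - 5)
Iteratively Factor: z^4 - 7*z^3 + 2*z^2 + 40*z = (z)*(z^3 - 7*z^2 + 2*z + 40) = z*(z + 2)*(z^2 - 9*z + 20) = z*(z - 4)*(z + 2)*(z - 5)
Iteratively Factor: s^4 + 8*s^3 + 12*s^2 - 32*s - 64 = (s - 2)*(s^3 + 10*s^2 + 32*s + 32) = (s - 2)*(s + 4)*(s^2 + 6*s + 8) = (s - 2)*(s + 2)*(s + 4)*(s + 4)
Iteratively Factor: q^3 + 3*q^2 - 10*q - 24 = (q + 2)*(q^2 + q - 12) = (q + 2)*(q + 4)*(q - 3)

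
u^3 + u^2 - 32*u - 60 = (u - 6)*(u + 2)*(u + 5)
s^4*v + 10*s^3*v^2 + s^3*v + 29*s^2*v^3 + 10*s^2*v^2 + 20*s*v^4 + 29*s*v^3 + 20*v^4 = (s + v)*(s + 4*v)*(s + 5*v)*(s*v + v)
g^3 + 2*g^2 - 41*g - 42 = (g - 6)*(g + 1)*(g + 7)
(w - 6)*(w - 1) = w^2 - 7*w + 6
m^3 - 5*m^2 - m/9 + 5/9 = (m - 5)*(m - 1/3)*(m + 1/3)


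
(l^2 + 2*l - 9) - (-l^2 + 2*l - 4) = 2*l^2 - 5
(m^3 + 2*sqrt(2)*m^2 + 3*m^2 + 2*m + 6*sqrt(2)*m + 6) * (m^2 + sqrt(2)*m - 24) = m^5 + 3*m^4 + 3*sqrt(2)*m^4 - 18*m^3 + 9*sqrt(2)*m^3 - 46*sqrt(2)*m^2 - 54*m^2 - 138*sqrt(2)*m - 48*m - 144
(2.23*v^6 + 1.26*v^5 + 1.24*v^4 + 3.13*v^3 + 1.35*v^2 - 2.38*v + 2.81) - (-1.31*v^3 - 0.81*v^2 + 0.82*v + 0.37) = 2.23*v^6 + 1.26*v^5 + 1.24*v^4 + 4.44*v^3 + 2.16*v^2 - 3.2*v + 2.44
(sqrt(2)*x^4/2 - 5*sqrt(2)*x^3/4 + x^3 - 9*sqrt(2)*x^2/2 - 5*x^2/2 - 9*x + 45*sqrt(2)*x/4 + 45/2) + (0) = sqrt(2)*x^4/2 - 5*sqrt(2)*x^3/4 + x^3 - 9*sqrt(2)*x^2/2 - 5*x^2/2 - 9*x + 45*sqrt(2)*x/4 + 45/2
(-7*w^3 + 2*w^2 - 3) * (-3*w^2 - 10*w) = 21*w^5 + 64*w^4 - 20*w^3 + 9*w^2 + 30*w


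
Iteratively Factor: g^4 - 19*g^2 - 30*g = (g + 2)*(g^3 - 2*g^2 - 15*g) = (g + 2)*(g + 3)*(g^2 - 5*g) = g*(g + 2)*(g + 3)*(g - 5)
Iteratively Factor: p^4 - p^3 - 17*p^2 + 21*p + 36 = (p + 1)*(p^3 - 2*p^2 - 15*p + 36) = (p + 1)*(p + 4)*(p^2 - 6*p + 9) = (p - 3)*(p + 1)*(p + 4)*(p - 3)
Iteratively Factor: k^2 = (k)*(k)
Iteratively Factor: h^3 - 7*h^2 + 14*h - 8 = (h - 1)*(h^2 - 6*h + 8) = (h - 2)*(h - 1)*(h - 4)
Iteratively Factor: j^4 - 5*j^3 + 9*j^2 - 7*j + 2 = (j - 2)*(j^3 - 3*j^2 + 3*j - 1) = (j - 2)*(j - 1)*(j^2 - 2*j + 1) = (j - 2)*(j - 1)^2*(j - 1)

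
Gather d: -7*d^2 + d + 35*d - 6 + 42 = -7*d^2 + 36*d + 36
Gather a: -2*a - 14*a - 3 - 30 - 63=-16*a - 96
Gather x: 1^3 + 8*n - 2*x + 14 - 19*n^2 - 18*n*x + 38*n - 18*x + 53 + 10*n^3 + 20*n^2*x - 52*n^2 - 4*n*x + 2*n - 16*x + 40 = 10*n^3 - 71*n^2 + 48*n + x*(20*n^2 - 22*n - 36) + 108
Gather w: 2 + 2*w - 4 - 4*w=-2*w - 2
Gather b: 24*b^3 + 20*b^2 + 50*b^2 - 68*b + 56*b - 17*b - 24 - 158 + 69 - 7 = 24*b^3 + 70*b^2 - 29*b - 120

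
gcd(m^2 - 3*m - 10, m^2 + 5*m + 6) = m + 2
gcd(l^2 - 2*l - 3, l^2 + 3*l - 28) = 1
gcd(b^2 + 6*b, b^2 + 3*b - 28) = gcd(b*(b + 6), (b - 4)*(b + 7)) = 1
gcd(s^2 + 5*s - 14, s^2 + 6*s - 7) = s + 7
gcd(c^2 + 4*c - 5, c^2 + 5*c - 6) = c - 1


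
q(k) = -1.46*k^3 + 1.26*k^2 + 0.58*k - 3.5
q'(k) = -4.38*k^2 + 2.52*k + 0.58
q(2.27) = -12.77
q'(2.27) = -16.27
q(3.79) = -62.69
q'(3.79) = -52.78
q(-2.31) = 19.88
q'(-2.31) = -28.61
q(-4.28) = 131.57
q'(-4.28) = -90.44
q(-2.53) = 26.74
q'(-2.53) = -33.83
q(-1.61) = 4.93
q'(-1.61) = -14.83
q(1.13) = -3.34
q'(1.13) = -2.17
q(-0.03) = -3.52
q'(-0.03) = 0.50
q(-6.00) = 353.74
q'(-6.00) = -172.22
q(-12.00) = 2693.86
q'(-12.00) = -660.38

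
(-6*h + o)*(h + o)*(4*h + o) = -24*h^3 - 26*h^2*o - h*o^2 + o^3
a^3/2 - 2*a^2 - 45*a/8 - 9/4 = (a/2 + 1/4)*(a - 6)*(a + 3/2)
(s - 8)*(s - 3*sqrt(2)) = s^2 - 8*s - 3*sqrt(2)*s + 24*sqrt(2)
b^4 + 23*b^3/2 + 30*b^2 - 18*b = b*(b - 1/2)*(b + 6)^2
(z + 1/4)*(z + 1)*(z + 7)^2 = z^4 + 61*z^3/4 + 267*z^2/4 + 259*z/4 + 49/4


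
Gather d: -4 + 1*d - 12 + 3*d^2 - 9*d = 3*d^2 - 8*d - 16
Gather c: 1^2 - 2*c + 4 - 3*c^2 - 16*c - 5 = -3*c^2 - 18*c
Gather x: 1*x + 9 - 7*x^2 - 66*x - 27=-7*x^2 - 65*x - 18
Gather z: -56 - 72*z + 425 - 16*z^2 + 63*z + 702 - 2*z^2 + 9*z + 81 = 1152 - 18*z^2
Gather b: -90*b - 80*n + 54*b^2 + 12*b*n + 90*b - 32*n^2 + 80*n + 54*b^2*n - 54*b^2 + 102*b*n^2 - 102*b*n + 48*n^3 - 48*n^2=54*b^2*n + b*(102*n^2 - 90*n) + 48*n^3 - 80*n^2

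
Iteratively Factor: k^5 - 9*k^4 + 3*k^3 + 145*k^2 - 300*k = (k - 5)*(k^4 - 4*k^3 - 17*k^2 + 60*k) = (k - 5)*(k + 4)*(k^3 - 8*k^2 + 15*k) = (k - 5)*(k - 3)*(k + 4)*(k^2 - 5*k) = k*(k - 5)*(k - 3)*(k + 4)*(k - 5)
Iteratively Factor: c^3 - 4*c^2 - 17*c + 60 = (c - 3)*(c^2 - c - 20) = (c - 5)*(c - 3)*(c + 4)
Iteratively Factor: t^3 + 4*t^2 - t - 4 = (t - 1)*(t^2 + 5*t + 4) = (t - 1)*(t + 1)*(t + 4)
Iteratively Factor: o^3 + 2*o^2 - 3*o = (o)*(o^2 + 2*o - 3) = o*(o - 1)*(o + 3)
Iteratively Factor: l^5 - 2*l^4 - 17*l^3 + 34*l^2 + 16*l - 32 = (l - 1)*(l^4 - l^3 - 18*l^2 + 16*l + 32) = (l - 2)*(l - 1)*(l^3 + l^2 - 16*l - 16) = (l - 4)*(l - 2)*(l - 1)*(l^2 + 5*l + 4) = (l - 4)*(l - 2)*(l - 1)*(l + 4)*(l + 1)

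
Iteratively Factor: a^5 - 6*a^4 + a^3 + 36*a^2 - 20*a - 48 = (a + 2)*(a^4 - 8*a^3 + 17*a^2 + 2*a - 24) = (a - 2)*(a + 2)*(a^3 - 6*a^2 + 5*a + 12) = (a - 3)*(a - 2)*(a + 2)*(a^2 - 3*a - 4) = (a - 3)*(a - 2)*(a + 1)*(a + 2)*(a - 4)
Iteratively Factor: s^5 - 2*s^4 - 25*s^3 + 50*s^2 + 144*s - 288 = (s - 3)*(s^4 + s^3 - 22*s^2 - 16*s + 96) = (s - 3)*(s - 2)*(s^3 + 3*s^2 - 16*s - 48) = (s - 4)*(s - 3)*(s - 2)*(s^2 + 7*s + 12) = (s - 4)*(s - 3)*(s - 2)*(s + 3)*(s + 4)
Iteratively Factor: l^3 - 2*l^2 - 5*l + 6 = (l - 3)*(l^2 + l - 2) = (l - 3)*(l + 2)*(l - 1)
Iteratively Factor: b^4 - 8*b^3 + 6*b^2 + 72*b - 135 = (b - 3)*(b^3 - 5*b^2 - 9*b + 45) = (b - 5)*(b - 3)*(b^2 - 9) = (b - 5)*(b - 3)*(b + 3)*(b - 3)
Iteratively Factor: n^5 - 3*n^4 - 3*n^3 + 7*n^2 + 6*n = (n + 1)*(n^4 - 4*n^3 + n^2 + 6*n) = (n - 2)*(n + 1)*(n^3 - 2*n^2 - 3*n) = (n - 3)*(n - 2)*(n + 1)*(n^2 + n) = (n - 3)*(n - 2)*(n + 1)^2*(n)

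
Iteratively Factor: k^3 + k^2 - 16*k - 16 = (k + 1)*(k^2 - 16) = (k - 4)*(k + 1)*(k + 4)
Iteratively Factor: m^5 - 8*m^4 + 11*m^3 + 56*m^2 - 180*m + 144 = (m - 2)*(m^4 - 6*m^3 - m^2 + 54*m - 72) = (m - 2)*(m + 3)*(m^3 - 9*m^2 + 26*m - 24) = (m - 4)*(m - 2)*(m + 3)*(m^2 - 5*m + 6) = (m - 4)*(m - 2)^2*(m + 3)*(m - 3)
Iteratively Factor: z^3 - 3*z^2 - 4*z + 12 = (z - 3)*(z^2 - 4) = (z - 3)*(z - 2)*(z + 2)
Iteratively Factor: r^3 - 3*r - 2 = (r - 2)*(r^2 + 2*r + 1) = (r - 2)*(r + 1)*(r + 1)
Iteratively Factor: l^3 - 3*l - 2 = (l + 1)*(l^2 - l - 2) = (l - 2)*(l + 1)*(l + 1)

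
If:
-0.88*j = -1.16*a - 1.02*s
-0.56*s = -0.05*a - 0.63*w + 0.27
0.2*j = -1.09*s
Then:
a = 1.66984262016163 - 3.89629944704381*w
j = 1.81512122501063 - 4.23528285835815*w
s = 0.77711612079966*w - 0.333049766056997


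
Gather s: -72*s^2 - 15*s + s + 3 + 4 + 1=-72*s^2 - 14*s + 8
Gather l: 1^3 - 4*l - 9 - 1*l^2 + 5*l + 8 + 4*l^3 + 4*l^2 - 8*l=4*l^3 + 3*l^2 - 7*l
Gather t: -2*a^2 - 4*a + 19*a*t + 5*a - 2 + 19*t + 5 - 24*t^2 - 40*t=-2*a^2 + a - 24*t^2 + t*(19*a - 21) + 3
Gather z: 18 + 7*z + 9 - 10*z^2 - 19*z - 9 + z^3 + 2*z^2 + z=z^3 - 8*z^2 - 11*z + 18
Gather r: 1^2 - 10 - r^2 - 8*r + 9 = -r^2 - 8*r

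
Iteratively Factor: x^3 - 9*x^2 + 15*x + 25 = (x + 1)*(x^2 - 10*x + 25) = (x - 5)*(x + 1)*(x - 5)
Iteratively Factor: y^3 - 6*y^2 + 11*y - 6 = (y - 2)*(y^2 - 4*y + 3) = (y - 3)*(y - 2)*(y - 1)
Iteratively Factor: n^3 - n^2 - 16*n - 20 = (n + 2)*(n^2 - 3*n - 10) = (n + 2)^2*(n - 5)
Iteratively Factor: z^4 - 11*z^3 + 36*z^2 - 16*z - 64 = (z - 4)*(z^3 - 7*z^2 + 8*z + 16) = (z - 4)^2*(z^2 - 3*z - 4) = (z - 4)^3*(z + 1)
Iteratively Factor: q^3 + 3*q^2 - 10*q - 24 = (q - 3)*(q^2 + 6*q + 8) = (q - 3)*(q + 2)*(q + 4)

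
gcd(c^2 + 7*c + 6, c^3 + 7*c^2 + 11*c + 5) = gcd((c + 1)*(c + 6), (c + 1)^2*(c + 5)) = c + 1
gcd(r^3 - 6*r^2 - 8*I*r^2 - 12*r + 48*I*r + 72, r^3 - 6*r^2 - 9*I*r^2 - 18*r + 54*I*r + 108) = r^2 + r*(-6 - 6*I) + 36*I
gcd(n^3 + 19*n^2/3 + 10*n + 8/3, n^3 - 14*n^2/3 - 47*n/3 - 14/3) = n^2 + 7*n/3 + 2/3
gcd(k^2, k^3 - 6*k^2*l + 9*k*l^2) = k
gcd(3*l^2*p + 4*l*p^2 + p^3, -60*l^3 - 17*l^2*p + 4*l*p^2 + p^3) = 3*l + p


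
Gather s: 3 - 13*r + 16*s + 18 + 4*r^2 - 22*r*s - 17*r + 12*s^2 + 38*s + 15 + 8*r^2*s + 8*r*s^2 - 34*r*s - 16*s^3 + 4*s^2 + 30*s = 4*r^2 - 30*r - 16*s^3 + s^2*(8*r + 16) + s*(8*r^2 - 56*r + 84) + 36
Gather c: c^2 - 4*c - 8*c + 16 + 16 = c^2 - 12*c + 32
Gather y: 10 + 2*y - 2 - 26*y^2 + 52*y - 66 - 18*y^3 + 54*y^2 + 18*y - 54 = -18*y^3 + 28*y^2 + 72*y - 112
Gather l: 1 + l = l + 1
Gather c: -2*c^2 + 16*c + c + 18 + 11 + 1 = -2*c^2 + 17*c + 30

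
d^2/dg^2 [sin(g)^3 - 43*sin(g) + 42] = (49 - 9*sin(g)^2)*sin(g)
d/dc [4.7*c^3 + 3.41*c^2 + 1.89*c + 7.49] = 14.1*c^2 + 6.82*c + 1.89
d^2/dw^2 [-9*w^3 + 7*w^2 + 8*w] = 14 - 54*w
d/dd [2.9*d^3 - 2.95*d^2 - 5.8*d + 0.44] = 8.7*d^2 - 5.9*d - 5.8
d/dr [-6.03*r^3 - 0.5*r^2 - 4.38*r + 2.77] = -18.09*r^2 - 1.0*r - 4.38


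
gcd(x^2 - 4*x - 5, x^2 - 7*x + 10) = x - 5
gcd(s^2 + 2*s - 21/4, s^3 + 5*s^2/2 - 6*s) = s - 3/2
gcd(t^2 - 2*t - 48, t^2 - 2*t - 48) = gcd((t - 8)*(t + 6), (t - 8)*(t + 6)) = t^2 - 2*t - 48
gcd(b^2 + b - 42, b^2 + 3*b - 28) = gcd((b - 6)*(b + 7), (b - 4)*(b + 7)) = b + 7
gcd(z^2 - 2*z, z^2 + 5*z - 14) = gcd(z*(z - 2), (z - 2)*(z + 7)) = z - 2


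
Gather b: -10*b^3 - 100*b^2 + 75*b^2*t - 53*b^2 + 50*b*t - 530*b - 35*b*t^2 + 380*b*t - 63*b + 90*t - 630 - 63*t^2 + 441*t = -10*b^3 + b^2*(75*t - 153) + b*(-35*t^2 + 430*t - 593) - 63*t^2 + 531*t - 630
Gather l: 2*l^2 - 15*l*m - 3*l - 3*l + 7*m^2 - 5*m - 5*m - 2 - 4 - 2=2*l^2 + l*(-15*m - 6) + 7*m^2 - 10*m - 8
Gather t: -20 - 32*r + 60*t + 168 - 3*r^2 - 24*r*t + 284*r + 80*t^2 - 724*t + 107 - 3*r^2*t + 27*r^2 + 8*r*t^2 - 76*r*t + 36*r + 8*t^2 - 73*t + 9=24*r^2 + 288*r + t^2*(8*r + 88) + t*(-3*r^2 - 100*r - 737) + 264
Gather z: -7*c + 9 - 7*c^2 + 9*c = -7*c^2 + 2*c + 9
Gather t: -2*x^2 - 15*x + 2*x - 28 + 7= -2*x^2 - 13*x - 21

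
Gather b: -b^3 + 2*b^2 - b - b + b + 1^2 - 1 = -b^3 + 2*b^2 - b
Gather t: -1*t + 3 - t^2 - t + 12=-t^2 - 2*t + 15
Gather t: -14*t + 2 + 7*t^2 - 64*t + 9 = 7*t^2 - 78*t + 11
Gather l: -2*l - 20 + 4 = -2*l - 16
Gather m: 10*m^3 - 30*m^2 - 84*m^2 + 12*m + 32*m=10*m^3 - 114*m^2 + 44*m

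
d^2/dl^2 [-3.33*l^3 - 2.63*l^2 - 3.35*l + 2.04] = -19.98*l - 5.26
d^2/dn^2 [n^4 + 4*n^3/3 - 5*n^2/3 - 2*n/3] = 12*n^2 + 8*n - 10/3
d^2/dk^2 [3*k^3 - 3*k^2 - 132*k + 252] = 18*k - 6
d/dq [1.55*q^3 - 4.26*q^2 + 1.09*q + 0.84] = 4.65*q^2 - 8.52*q + 1.09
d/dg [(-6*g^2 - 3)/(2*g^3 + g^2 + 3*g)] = 3*(4*g^4 + 2*g + 3)/(g^2*(4*g^4 + 4*g^3 + 13*g^2 + 6*g + 9))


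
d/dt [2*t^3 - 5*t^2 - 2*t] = 6*t^2 - 10*t - 2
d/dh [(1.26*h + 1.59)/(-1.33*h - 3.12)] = (-2.415945*h - 5.66748)/(1.33*h + 3.12)^3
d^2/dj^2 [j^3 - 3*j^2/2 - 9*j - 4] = 6*j - 3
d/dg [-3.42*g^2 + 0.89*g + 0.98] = 0.89 - 6.84*g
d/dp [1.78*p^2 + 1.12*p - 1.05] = 3.56*p + 1.12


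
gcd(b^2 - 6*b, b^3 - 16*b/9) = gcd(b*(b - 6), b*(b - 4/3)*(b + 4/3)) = b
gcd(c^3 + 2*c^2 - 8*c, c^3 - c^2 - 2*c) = c^2 - 2*c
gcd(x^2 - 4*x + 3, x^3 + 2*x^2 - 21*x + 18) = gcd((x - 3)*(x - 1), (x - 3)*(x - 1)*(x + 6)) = x^2 - 4*x + 3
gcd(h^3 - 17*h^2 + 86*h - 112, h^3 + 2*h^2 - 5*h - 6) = h - 2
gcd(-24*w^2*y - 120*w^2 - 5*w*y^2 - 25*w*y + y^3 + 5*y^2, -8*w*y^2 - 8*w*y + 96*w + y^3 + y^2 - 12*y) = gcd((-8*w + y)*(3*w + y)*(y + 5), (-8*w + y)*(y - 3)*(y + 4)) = -8*w + y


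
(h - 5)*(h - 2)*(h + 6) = h^3 - h^2 - 32*h + 60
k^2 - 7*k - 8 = (k - 8)*(k + 1)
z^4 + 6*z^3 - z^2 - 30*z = z*(z - 2)*(z + 3)*(z + 5)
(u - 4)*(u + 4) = u^2 - 16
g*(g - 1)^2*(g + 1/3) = g^4 - 5*g^3/3 + g^2/3 + g/3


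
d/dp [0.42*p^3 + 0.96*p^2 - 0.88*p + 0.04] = 1.26*p^2 + 1.92*p - 0.88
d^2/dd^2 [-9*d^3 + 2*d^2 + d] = 4 - 54*d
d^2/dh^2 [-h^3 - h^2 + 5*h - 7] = -6*h - 2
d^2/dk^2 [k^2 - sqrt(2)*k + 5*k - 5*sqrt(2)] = 2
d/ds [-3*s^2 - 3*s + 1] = -6*s - 3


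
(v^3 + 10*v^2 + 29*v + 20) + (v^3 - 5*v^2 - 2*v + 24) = 2*v^3 + 5*v^2 + 27*v + 44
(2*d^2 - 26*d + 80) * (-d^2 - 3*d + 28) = -2*d^4 + 20*d^3 + 54*d^2 - 968*d + 2240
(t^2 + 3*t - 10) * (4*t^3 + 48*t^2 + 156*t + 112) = 4*t^5 + 60*t^4 + 260*t^3 + 100*t^2 - 1224*t - 1120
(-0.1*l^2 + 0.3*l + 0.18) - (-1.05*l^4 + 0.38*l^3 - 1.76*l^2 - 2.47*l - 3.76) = 1.05*l^4 - 0.38*l^3 + 1.66*l^2 + 2.77*l + 3.94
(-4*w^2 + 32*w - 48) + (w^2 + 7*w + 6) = -3*w^2 + 39*w - 42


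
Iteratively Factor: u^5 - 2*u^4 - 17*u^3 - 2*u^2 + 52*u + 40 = (u + 2)*(u^4 - 4*u^3 - 9*u^2 + 16*u + 20) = (u - 5)*(u + 2)*(u^3 + u^2 - 4*u - 4) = (u - 5)*(u - 2)*(u + 2)*(u^2 + 3*u + 2) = (u - 5)*(u - 2)*(u + 2)^2*(u + 1)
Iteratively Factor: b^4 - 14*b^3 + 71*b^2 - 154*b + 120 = (b - 3)*(b^3 - 11*b^2 + 38*b - 40) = (b - 3)*(b - 2)*(b^2 - 9*b + 20) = (b - 5)*(b - 3)*(b - 2)*(b - 4)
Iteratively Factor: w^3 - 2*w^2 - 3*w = (w)*(w^2 - 2*w - 3) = w*(w - 3)*(w + 1)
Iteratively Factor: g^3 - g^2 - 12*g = (g - 4)*(g^2 + 3*g) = g*(g - 4)*(g + 3)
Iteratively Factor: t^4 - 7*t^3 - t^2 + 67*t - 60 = (t - 5)*(t^3 - 2*t^2 - 11*t + 12) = (t - 5)*(t + 3)*(t^2 - 5*t + 4) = (t - 5)*(t - 4)*(t + 3)*(t - 1)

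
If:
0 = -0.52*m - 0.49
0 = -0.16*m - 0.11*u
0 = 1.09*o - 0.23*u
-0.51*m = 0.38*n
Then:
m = -0.94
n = 1.26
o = 0.29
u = 1.37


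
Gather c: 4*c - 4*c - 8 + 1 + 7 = 0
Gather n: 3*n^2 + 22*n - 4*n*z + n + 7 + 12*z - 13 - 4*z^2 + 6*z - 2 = 3*n^2 + n*(23 - 4*z) - 4*z^2 + 18*z - 8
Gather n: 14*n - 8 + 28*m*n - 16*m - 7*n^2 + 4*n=-16*m - 7*n^2 + n*(28*m + 18) - 8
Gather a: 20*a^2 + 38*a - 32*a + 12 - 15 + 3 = 20*a^2 + 6*a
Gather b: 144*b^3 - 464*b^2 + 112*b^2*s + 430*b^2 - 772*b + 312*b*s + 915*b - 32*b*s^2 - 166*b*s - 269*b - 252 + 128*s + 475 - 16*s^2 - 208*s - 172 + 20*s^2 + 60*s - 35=144*b^3 + b^2*(112*s - 34) + b*(-32*s^2 + 146*s - 126) + 4*s^2 - 20*s + 16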